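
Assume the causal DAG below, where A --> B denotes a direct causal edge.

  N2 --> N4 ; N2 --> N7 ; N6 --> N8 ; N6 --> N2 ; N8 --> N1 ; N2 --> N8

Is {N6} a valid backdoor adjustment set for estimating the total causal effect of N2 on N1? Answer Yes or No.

Yes

Backdoor paths from N2 to N1 (paths whose first edge points into N2):
  P1: N2 <- N6 -> N8 -> N1
Condition 1 (no descendant of N2 in the set): holds — descendants of N2 are {N1, N4, N7, N8}; none are in {N6}.
Condition 2 (every backdoor path blocked by {N6}):
  P1: blocked at fork node N6 ∈ conditioning set.
{N6} satisfies the backdoor criterion.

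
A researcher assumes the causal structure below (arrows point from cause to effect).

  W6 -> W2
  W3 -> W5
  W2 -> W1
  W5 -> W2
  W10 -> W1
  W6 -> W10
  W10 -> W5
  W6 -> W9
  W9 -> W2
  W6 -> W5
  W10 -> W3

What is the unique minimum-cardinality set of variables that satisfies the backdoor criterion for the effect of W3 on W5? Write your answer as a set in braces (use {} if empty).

{W10}

Variables eligible for adjustment (non-descendants of W3, excluding W3 and W5): {W10, W6, W9}.
Backdoor paths from W3 to W5:
  P1: W3 <- W10 <- W6 -> W5
  P2: W3 <- W10 <- W6 -> W9 -> W2 <- W5
  P3: W3 <- W10 <- W6 -> W2 <- W5
  P4: W3 <- W10 -> W5
  P5: W3 <- W10 -> W1 <- W2 <- W6 -> W5
  P6: W3 <- W10 -> W1 <- W2 <- W5
  P7: W3 <- W10 -> W1 <- W2 <- W9 <- W6 -> W5
The empty set is not sufficient: P1 (W3 <- W10 <- W6 -> W5) has no collider blocking it and no conditioned non-collider, so it is open.
Try {W10}:
  P1: blocked at chain node W10 ∈ conditioning set.
  P2: blocked at chain node W10 ∈ conditioning set.
  P3: blocked at chain node W10 ∈ conditioning set.
  P4: blocked at fork node W10 ∈ conditioning set.
  P5: blocked at fork node W10 ∈ conditioning set.
  P6: blocked at fork node W10 ∈ conditioning set.
  P7: blocked at fork node W10 ∈ conditioning set.
{W10} contains no descendant of W3 and blocks every backdoor path.
No other singleton works — e.g. {W6} leaves P4 open — so {W10} is the unique smallest valid adjustment set.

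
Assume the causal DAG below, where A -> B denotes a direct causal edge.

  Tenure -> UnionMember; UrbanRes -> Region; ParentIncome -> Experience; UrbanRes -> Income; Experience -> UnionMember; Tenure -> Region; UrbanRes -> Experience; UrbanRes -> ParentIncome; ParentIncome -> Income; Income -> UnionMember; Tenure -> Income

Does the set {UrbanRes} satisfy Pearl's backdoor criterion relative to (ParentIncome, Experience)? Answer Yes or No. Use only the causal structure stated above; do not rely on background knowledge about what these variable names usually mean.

Yes

Backdoor paths from ParentIncome to Experience (paths whose first edge points into ParentIncome):
  P1: ParentIncome <- UrbanRes -> Experience
  P2: ParentIncome <- UrbanRes -> Income <- Tenure -> UnionMember <- Experience
  P3: ParentIncome <- UrbanRes -> Income -> UnionMember <- Experience
  P4: ParentIncome <- UrbanRes -> Region <- Tenure -> Income -> UnionMember <- Experience
  P5: ParentIncome <- UrbanRes -> Region <- Tenure -> UnionMember <- Experience
Condition 1 (no descendant of ParentIncome in the set): holds — descendants of ParentIncome are {Experience, Income, UnionMember}; none are in {UrbanRes}.
Condition 2 (every backdoor path blocked by {UrbanRes}):
  P1: blocked at fork node UrbanRes ∈ conditioning set.
  P2: blocked at fork node UrbanRes ∈ conditioning set.
  P3: blocked at fork node UrbanRes ∈ conditioning set.
  P4: blocked at fork node UrbanRes ∈ conditioning set.
  P5: blocked at fork node UrbanRes ∈ conditioning set.
{UrbanRes} satisfies the backdoor criterion.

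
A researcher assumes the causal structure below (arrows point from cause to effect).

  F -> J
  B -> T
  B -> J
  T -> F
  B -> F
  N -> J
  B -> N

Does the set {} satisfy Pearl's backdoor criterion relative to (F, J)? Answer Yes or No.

No

Backdoor paths from F to J (paths whose first edge points into F):
  P1: F <- B -> N -> J
  P2: F <- B -> J
  P3: F <- T <- B -> N -> J
  P4: F <- T <- B -> J
Condition 1 (no descendant of F in the set): holds — descendants of F are {J}; none are in {}.
Condition 2 (every backdoor path blocked by {}):
  P1: open — no interior node is in the conditioning set.
  P2: open — no interior node is in the conditioning set.
  P3: open — no interior node is in the conditioning set.
  P4: open — no interior node is in the conditioning set.
{} does not satisfy the backdoor criterion.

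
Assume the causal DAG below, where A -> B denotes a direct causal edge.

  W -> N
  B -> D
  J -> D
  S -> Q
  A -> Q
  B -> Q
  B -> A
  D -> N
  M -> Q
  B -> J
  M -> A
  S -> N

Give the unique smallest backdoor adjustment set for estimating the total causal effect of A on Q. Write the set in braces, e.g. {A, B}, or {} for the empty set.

{B, M}

Variables eligible for adjustment (non-descendants of A, excluding A and Q): {B, D, J, M, N, S, W}.
Backdoor paths from A to Q:
  P1: A <- M -> Q
  P2: A <- B -> J -> D -> N <- S -> Q
  P3: A <- B -> D -> N <- S -> Q
  P4: A <- B -> Q
The empty set is not sufficient: P1 (A <- M -> Q) has no collider blocking it and no conditioned non-collider, so it is open.
Try {B, M}:
  P1: blocked at fork node M ∈ conditioning set.
  P2: blocked at fork node B ∈ conditioning set.
  P3: blocked at fork node B ∈ conditioning set.
  P4: blocked at fork node B ∈ conditioning set.
{B, M} contains no descendant of A and blocks every backdoor path.
Every element of {B, M} is needed (dropping B leaves P4 open; dropping M leaves P1 open), so no proper subset is valid.
Among all size-2 subsets of the eligible variables, only {B, M} blocks every backdoor path, so it is the unique smallest valid adjustment set.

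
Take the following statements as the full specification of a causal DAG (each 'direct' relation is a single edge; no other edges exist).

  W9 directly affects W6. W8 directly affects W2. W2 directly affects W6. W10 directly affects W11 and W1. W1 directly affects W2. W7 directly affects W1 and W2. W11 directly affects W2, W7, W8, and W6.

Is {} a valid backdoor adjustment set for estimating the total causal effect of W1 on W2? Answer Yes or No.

No

Backdoor paths from W1 to W2 (paths whose first edge points into W1):
  P1: W1 <- W10 -> W11 -> W7 -> W2
  P2: W1 <- W10 -> W11 -> W8 -> W2
  P3: W1 <- W10 -> W11 -> W2
  P4: W1 <- W10 -> W11 -> W6 <- W2
  P5: W1 <- W7 <- W11 -> W8 -> W2
  P6: W1 <- W7 <- W11 -> W2
  P7: W1 <- W7 <- W11 -> W6 <- W2
  P8: W1 <- W7 -> W2
Condition 1 (no descendant of W1 in the set): holds — descendants of W1 are {W2, W6}; none are in {}.
Condition 2 (every backdoor path blocked by {}):
  P1: open — no interior node is in the conditioning set.
  P2: open — no interior node is in the conditioning set.
  P3: open — no interior node is in the conditioning set.
  P4: blocked at collider W6 (neither it nor any descendant is in the conditioning set).
  P5: open — no interior node is in the conditioning set.
  P6: open — no interior node is in the conditioning set.
  P7: blocked at collider W6 (neither it nor any descendant is in the conditioning set).
  P8: open — no interior node is in the conditioning set.
{} does not satisfy the backdoor criterion.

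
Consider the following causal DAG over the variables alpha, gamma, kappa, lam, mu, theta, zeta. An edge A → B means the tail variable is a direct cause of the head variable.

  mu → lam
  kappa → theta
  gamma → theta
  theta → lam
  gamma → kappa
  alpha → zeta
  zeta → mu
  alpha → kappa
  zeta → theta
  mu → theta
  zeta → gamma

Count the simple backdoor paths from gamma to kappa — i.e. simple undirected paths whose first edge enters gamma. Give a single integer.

A backdoor path from gamma to kappa is any simple undirected path whose first edge points into gamma (i.e. leaves gamma via a parent).
Parents of gamma: {zeta}.
Enumerating:
  P1: gamma <- zeta <- alpha -> kappa
  P2: gamma <- zeta -> mu -> theta <- kappa
  P3: gamma <- zeta -> mu -> lam <- theta <- kappa
  P4: gamma <- zeta -> theta <- kappa
That exhausts the simple backdoor paths. Count: 4.

4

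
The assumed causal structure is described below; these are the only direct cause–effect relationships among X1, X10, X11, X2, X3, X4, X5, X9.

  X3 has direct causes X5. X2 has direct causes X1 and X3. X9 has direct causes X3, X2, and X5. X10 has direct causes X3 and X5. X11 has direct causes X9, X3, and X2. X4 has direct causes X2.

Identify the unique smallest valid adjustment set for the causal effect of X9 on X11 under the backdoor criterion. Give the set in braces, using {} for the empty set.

Variables eligible for adjustment (non-descendants of X9, excluding X9 and X11): {X1, X10, X2, X3, X4, X5}.
Backdoor paths from X9 to X11:
  P1: X9 <- X5 -> X3 -> X2 -> X11
  P2: X9 <- X5 -> X3 -> X11
  P3: X9 <- X5 -> X10 <- X3 -> X2 -> X11
  P4: X9 <- X5 -> X10 <- X3 -> X11
  P5: X9 <- X3 -> X2 -> X11
  P6: X9 <- X3 -> X11
  P7: X9 <- X2 <- X3 -> X11
  P8: X9 <- X2 -> X11
The empty set is not sufficient: P1 (X9 <- X5 -> X3 -> X2 -> X11) has no collider blocking it and no conditioned non-collider, so it is open.
Try {X2, X3}:
  P1: blocked at chain node X3 ∈ conditioning set.
  P2: blocked at chain node X3 ∈ conditioning set.
  P3: blocked at collider X10 (neither it nor any descendant is in the conditioning set).
  P4: blocked at collider X10 (neither it nor any descendant is in the conditioning set).
  P5: blocked at fork node X3 ∈ conditioning set.
  P6: blocked at fork node X3 ∈ conditioning set.
  P7: blocked at chain node X2 ∈ conditioning set.
  P8: blocked at fork node X2 ∈ conditioning set.
{X2, X3} contains no descendant of X9 and blocks every backdoor path.
Every element of {X2, X3} is needed (dropping X2 leaves P8 open; dropping X3 leaves P2 open), so no proper subset is valid.
Among all size-2 subsets of the eligible variables, only {X2, X3} blocks every backdoor path, so it is the unique smallest valid adjustment set.

{X2, X3}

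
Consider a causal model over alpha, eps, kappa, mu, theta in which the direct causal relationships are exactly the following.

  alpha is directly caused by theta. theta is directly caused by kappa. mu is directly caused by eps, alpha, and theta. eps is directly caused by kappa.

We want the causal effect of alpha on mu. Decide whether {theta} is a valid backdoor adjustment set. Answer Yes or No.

Yes

Backdoor paths from alpha to mu (paths whose first edge points into alpha):
  P1: alpha <- theta <- kappa -> eps -> mu
  P2: alpha <- theta -> mu
Condition 1 (no descendant of alpha in the set): holds — descendants of alpha are {mu}; none are in {theta}.
Condition 2 (every backdoor path blocked by {theta}):
  P1: blocked at chain node theta ∈ conditioning set.
  P2: blocked at fork node theta ∈ conditioning set.
{theta} satisfies the backdoor criterion.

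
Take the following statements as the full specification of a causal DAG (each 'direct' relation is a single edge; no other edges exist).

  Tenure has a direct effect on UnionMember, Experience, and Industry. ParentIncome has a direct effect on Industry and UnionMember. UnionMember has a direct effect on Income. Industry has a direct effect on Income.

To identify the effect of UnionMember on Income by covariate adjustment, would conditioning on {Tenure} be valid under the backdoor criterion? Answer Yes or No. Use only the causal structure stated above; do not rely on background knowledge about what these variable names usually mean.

No

Backdoor paths from UnionMember to Income (paths whose first edge points into UnionMember):
  P1: UnionMember <- ParentIncome -> Industry -> Income
  P2: UnionMember <- Tenure -> Industry -> Income
Condition 1 (no descendant of UnionMember in the set): holds — descendants of UnionMember are {Income}; none are in {Tenure}.
Condition 2 (every backdoor path blocked by {Tenure}):
  P1: open — no interior node is in the conditioning set.
  P2: blocked at fork node Tenure ∈ conditioning set.
{Tenure} does not satisfy the backdoor criterion.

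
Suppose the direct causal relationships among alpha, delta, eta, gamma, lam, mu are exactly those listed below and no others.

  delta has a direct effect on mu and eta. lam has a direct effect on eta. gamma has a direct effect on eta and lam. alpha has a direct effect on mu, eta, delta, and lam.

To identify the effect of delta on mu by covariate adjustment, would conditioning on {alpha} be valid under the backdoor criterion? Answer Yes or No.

Backdoor paths from delta to mu (paths whose first edge points into delta):
  P1: delta <- alpha -> mu
Condition 1 (no descendant of delta in the set): holds — descendants of delta are {eta, mu}; none are in {alpha}.
Condition 2 (every backdoor path blocked by {alpha}):
  P1: blocked at fork node alpha ∈ conditioning set.
{alpha} satisfies the backdoor criterion.

Yes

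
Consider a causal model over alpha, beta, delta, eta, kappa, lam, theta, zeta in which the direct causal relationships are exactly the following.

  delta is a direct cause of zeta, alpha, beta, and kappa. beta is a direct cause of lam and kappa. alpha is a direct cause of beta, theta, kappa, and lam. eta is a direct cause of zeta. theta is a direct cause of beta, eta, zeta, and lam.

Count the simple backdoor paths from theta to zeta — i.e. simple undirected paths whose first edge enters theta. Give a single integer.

A backdoor path from theta to zeta is any simple undirected path whose first edge points into theta (i.e. leaves theta via a parent).
Parents of theta: {alpha}.
Enumerating:
  P1: theta <- alpha <- delta -> zeta
  P2: theta <- alpha -> beta <- delta -> zeta
  P3: theta <- alpha -> beta -> kappa <- delta -> zeta
  P4: theta <- alpha -> lam <- beta <- delta -> zeta
  P5: theta <- alpha -> lam <- beta -> kappa <- delta -> zeta
  P6: theta <- alpha -> kappa <- delta -> zeta
  P7: theta <- alpha -> kappa <- beta <- delta -> zeta
That exhausts the simple backdoor paths. Count: 7.

7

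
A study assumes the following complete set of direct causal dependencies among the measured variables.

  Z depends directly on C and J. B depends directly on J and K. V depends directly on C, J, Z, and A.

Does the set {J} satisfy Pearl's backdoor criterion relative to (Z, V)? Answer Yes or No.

Backdoor paths from Z to V (paths whose first edge points into Z):
  P1: Z <- J -> V
  P2: Z <- C -> V
Condition 1 (no descendant of Z in the set): holds — descendants of Z are {V}; none are in {J}.
Condition 2 (every backdoor path blocked by {J}):
  P1: blocked at fork node J ∈ conditioning set.
  P2: open — no interior node is in the conditioning set.
{J} does not satisfy the backdoor criterion.

No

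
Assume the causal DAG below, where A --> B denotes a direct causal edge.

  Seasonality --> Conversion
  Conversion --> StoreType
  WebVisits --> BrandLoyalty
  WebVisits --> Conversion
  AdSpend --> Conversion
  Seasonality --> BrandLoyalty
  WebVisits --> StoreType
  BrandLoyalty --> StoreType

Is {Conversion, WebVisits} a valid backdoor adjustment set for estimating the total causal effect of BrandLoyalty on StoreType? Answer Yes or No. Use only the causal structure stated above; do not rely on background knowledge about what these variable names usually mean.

Yes

Backdoor paths from BrandLoyalty to StoreType (paths whose first edge points into BrandLoyalty):
  P1: BrandLoyalty <- WebVisits -> Conversion -> StoreType
  P2: BrandLoyalty <- WebVisits -> StoreType
  P3: BrandLoyalty <- Seasonality -> Conversion <- WebVisits -> StoreType
  P4: BrandLoyalty <- Seasonality -> Conversion -> StoreType
Condition 1 (no descendant of BrandLoyalty in the set): holds — descendants of BrandLoyalty are {StoreType}; none are in {Conversion, WebVisits}.
Condition 2 (every backdoor path blocked by {Conversion, WebVisits}):
  P1: blocked at fork node WebVisits ∈ conditioning set.
  P2: blocked at fork node WebVisits ∈ conditioning set.
  P3: blocked at fork node WebVisits ∈ conditioning set.
  P4: blocked at chain node Conversion ∈ conditioning set.
{Conversion, WebVisits} satisfies the backdoor criterion.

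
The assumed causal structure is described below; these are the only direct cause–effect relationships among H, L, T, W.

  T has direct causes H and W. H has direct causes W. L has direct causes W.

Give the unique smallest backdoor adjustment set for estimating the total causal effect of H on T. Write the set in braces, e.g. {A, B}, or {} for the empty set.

Variables eligible for adjustment (non-descendants of H, excluding H and T): {L, W}.
Backdoor paths from H to T:
  P1: H <- W -> T
The empty set is not sufficient: P1 (H <- W -> T) has no collider blocking it and no conditioned non-collider, so it is open.
Try {W}:
  P1: blocked at fork node W ∈ conditioning set.
{W} contains no descendant of H and blocks every backdoor path.
No other singleton works — e.g. {L} leaves P1 open — so {W} is the unique smallest valid adjustment set.

{W}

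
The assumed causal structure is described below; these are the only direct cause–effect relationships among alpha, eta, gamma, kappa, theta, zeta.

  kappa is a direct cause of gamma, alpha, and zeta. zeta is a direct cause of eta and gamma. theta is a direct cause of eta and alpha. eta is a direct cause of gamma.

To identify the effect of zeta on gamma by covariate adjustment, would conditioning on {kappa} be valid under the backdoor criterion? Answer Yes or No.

Yes

Backdoor paths from zeta to gamma (paths whose first edge points into zeta):
  P1: zeta <- kappa -> gamma
  P2: zeta <- kappa -> alpha <- theta -> eta -> gamma
Condition 1 (no descendant of zeta in the set): holds — descendants of zeta are {eta, gamma}; none are in {kappa}.
Condition 2 (every backdoor path blocked by {kappa}):
  P1: blocked at fork node kappa ∈ conditioning set.
  P2: blocked at fork node kappa ∈ conditioning set.
{kappa} satisfies the backdoor criterion.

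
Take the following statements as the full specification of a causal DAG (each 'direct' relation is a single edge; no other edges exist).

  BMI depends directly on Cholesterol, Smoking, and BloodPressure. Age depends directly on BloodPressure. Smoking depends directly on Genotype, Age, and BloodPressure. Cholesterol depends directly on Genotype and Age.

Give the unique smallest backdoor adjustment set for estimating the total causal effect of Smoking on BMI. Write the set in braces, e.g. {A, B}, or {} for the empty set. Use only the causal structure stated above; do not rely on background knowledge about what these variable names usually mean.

Variables eligible for adjustment (non-descendants of Smoking, excluding Smoking and BMI): {Age, BloodPressure, Cholesterol, Genotype}.
Backdoor paths from Smoking to BMI:
  P1: Smoking <- Genotype -> Cholesterol <- Age <- BloodPressure -> BMI
  P2: Smoking <- Genotype -> Cholesterol -> BMI
  P3: Smoking <- BloodPressure -> Age -> Cholesterol -> BMI
  P4: Smoking <- BloodPressure -> BMI
  P5: Smoking <- Age <- BloodPressure -> BMI
  P6: Smoking <- Age -> Cholesterol -> BMI
The empty set is not sufficient: P2 (Smoking <- Genotype -> Cholesterol -> BMI) has no collider blocking it and no conditioned non-collider, so it is open.
Try {BloodPressure, Cholesterol}:
  P1: blocked at fork node BloodPressure ∈ conditioning set.
  P2: blocked at chain node Cholesterol ∈ conditioning set.
  P3: blocked at fork node BloodPressure ∈ conditioning set.
  P4: blocked at fork node BloodPressure ∈ conditioning set.
  P5: blocked at fork node BloodPressure ∈ conditioning set.
  P6: blocked at chain node Cholesterol ∈ conditioning set.
{BloodPressure, Cholesterol} contains no descendant of Smoking and blocks every backdoor path.
Every element of {BloodPressure, Cholesterol} is needed (dropping BloodPressure leaves P1 open; dropping Cholesterol leaves P2 open), so no proper subset is valid.
Among all size-2 subsets of the eligible variables, only {BloodPressure, Cholesterol} blocks every backdoor path, so it is the unique smallest valid adjustment set.

{BloodPressure, Cholesterol}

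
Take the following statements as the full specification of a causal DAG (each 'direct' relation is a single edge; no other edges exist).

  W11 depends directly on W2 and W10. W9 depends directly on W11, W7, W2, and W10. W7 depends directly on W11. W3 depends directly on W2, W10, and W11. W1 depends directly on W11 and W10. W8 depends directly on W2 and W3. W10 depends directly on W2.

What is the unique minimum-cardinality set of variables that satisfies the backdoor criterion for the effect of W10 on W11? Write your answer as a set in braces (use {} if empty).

Variables eligible for adjustment (non-descendants of W10, excluding W10 and W11): {W2}.
Backdoor paths from W10 to W11:
  P1: W10 <- W2 -> W11
  P2: W10 <- W2 -> W3 <- W11
  P3: W10 <- W2 -> W9 <- W11
  P4: W10 <- W2 -> W9 <- W7 <- W11
  P5: W10 <- W2 -> W8 <- W3 <- W11
The empty set is not sufficient: P1 (W10 <- W2 -> W11) has no collider blocking it and no conditioned non-collider, so it is open.
Try {W2}:
  P1: blocked at fork node W2 ∈ conditioning set.
  P2: blocked at fork node W2 ∈ conditioning set.
  P3: blocked at fork node W2 ∈ conditioning set.
  P4: blocked at fork node W2 ∈ conditioning set.
  P5: blocked at fork node W2 ∈ conditioning set.
{W2} contains no descendant of W10 and blocks every backdoor path.
{W2} is the unique smallest valid adjustment set.

{W2}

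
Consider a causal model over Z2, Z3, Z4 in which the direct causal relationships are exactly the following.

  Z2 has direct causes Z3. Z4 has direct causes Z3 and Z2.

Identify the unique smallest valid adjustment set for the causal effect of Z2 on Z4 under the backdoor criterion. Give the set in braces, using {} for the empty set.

{Z3}

Variables eligible for adjustment (non-descendants of Z2, excluding Z2 and Z4): {Z3}.
Backdoor paths from Z2 to Z4:
  P1: Z2 <- Z3 -> Z4
The empty set is not sufficient: P1 (Z2 <- Z3 -> Z4) has no collider blocking it and no conditioned non-collider, so it is open.
Try {Z3}:
  P1: blocked at fork node Z3 ∈ conditioning set.
{Z3} contains no descendant of Z2 and blocks every backdoor path.
{Z3} is the unique smallest valid adjustment set.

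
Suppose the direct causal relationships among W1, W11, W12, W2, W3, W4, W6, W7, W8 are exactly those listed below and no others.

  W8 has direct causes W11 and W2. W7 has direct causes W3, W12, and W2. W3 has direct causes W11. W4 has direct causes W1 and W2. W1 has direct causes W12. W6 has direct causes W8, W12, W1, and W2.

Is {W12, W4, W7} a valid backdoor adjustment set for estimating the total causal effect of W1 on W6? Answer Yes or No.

No

Backdoor paths from W1 to W6 (paths whose first edge points into W1):
  P1: W1 <- W12 -> W6
  P2: W1 <- W12 -> W7 <- W2 -> W8 -> W6
  P3: W1 <- W12 -> W7 <- W2 -> W6
  P4: W1 <- W12 -> W7 <- W3 <- W11 -> W8 <- W2 -> W6
  P5: W1 <- W12 -> W7 <- W3 <- W11 -> W8 -> W6
Condition 1 (no descendant of W1 in the set): FAILS — W4 is a descendant of W1.
Condition 2 (every backdoor path blocked by {W12, W4, W7}):
  P1: blocked at fork node W12 ∈ conditioning set.
  P2: blocked at fork node W12 ∈ conditioning set.
  P3: blocked at fork node W12 ∈ conditioning set.
  P4: blocked at fork node W12 ∈ conditioning set.
  P5: blocked at fork node W12 ∈ conditioning set.
{W12, W4, W7} does not satisfy the backdoor criterion.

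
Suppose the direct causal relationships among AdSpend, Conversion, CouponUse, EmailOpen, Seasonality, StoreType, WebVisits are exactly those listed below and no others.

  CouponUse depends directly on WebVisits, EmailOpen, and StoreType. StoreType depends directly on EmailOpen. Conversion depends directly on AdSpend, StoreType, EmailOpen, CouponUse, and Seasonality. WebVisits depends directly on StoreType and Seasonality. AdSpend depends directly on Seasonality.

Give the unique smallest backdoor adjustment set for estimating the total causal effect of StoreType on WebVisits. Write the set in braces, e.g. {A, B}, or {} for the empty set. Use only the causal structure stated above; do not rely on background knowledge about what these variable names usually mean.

Variables eligible for adjustment (non-descendants of StoreType, excluding StoreType and WebVisits): {AdSpend, EmailOpen, Seasonality}.
Backdoor paths from StoreType to WebVisits:
  P1: StoreType <- EmailOpen -> CouponUse <- WebVisits
  P2: StoreType <- EmailOpen -> CouponUse -> Conversion <- Seasonality -> WebVisits
  P3: StoreType <- EmailOpen -> CouponUse -> Conversion <- AdSpend <- Seasonality -> WebVisits
  P4: StoreType <- EmailOpen -> Conversion <- Seasonality -> WebVisits
  P5: StoreType <- EmailOpen -> Conversion <- CouponUse <- WebVisits
  P6: StoreType <- EmailOpen -> Conversion <- AdSpend <- Seasonality -> WebVisits
Each backdoor path contains an unconditioned collider, so every path is already blocked with the empty conditioning set:
  P1: blocked at collider CouponUse (neither it nor any descendant is in the conditioning set).
  P2: blocked at collider Conversion (neither it nor any descendant is in the conditioning set).
  P3: blocked at collider Conversion (neither it nor any descendant is in the conditioning set).
  P4: blocked at collider Conversion (neither it nor any descendant is in the conditioning set).
  P5: blocked at collider Conversion (neither it nor any descendant is in the conditioning set).
  P6: blocked at collider Conversion (neither it nor any descendant is in the conditioning set).
The empty set is therefore the unique smallest valid set.

{}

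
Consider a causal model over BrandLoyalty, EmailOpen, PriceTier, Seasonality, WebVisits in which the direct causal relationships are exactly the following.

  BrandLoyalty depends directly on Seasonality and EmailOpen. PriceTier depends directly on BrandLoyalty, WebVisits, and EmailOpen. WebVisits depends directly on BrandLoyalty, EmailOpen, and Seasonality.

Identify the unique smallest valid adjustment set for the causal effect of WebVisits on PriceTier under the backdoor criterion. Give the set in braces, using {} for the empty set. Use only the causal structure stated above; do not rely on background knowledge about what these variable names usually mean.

{BrandLoyalty, EmailOpen}

Variables eligible for adjustment (non-descendants of WebVisits, excluding WebVisits and PriceTier): {BrandLoyalty, EmailOpen, Seasonality}.
Backdoor paths from WebVisits to PriceTier:
  P1: WebVisits <- EmailOpen -> BrandLoyalty -> PriceTier
  P2: WebVisits <- EmailOpen -> PriceTier
  P3: WebVisits <- Seasonality -> BrandLoyalty <- EmailOpen -> PriceTier
  P4: WebVisits <- Seasonality -> BrandLoyalty -> PriceTier
  P5: WebVisits <- BrandLoyalty <- EmailOpen -> PriceTier
  P6: WebVisits <- BrandLoyalty -> PriceTier
The empty set is not sufficient: P1 (WebVisits <- EmailOpen -> BrandLoyalty -> PriceTier) has no collider blocking it and no conditioned non-collider, so it is open.
Try {BrandLoyalty, EmailOpen}:
  P1: blocked at fork node EmailOpen ∈ conditioning set.
  P2: blocked at fork node EmailOpen ∈ conditioning set.
  P3: blocked at fork node EmailOpen ∈ conditioning set.
  P4: blocked at chain node BrandLoyalty ∈ conditioning set.
  P5: blocked at chain node BrandLoyalty ∈ conditioning set.
  P6: blocked at fork node BrandLoyalty ∈ conditioning set.
{BrandLoyalty, EmailOpen} contains no descendant of WebVisits and blocks every backdoor path.
Every element of {BrandLoyalty, EmailOpen} is needed (dropping BrandLoyalty leaves P4 open; dropping EmailOpen leaves P2 open), so no proper subset is valid.
Among all size-2 subsets of the eligible variables, only {BrandLoyalty, EmailOpen} blocks every backdoor path, so it is the unique smallest valid adjustment set.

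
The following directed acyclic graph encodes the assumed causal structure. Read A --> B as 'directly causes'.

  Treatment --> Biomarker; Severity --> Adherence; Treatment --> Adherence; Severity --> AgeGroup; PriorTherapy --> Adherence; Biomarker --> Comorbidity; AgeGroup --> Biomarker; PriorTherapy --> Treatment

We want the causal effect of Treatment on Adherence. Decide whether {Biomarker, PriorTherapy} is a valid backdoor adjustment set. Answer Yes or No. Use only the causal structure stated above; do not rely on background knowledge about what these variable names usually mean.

Backdoor paths from Treatment to Adherence (paths whose first edge points into Treatment):
  P1: Treatment <- PriorTherapy -> Adherence
Condition 1 (no descendant of Treatment in the set): FAILS — Biomarker is a descendant of Treatment.
Condition 2 (every backdoor path blocked by {Biomarker, PriorTherapy}):
  P1: blocked at fork node PriorTherapy ∈ conditioning set.
{Biomarker, PriorTherapy} does not satisfy the backdoor criterion.

No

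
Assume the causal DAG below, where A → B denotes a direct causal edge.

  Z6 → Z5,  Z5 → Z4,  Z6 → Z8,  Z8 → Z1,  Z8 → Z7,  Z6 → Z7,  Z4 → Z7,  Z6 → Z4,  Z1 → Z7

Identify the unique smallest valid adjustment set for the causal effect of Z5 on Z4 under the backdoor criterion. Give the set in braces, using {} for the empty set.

Variables eligible for adjustment (non-descendants of Z5, excluding Z5 and Z4): {Z1, Z6, Z8}.
Backdoor paths from Z5 to Z4:
  P1: Z5 <- Z6 -> Z4
  P2: Z5 <- Z6 -> Z8 -> Z1 -> Z7 <- Z4
  P3: Z5 <- Z6 -> Z8 -> Z7 <- Z4
  P4: Z5 <- Z6 -> Z7 <- Z4
The empty set is not sufficient: P1 (Z5 <- Z6 -> Z4) has no collider blocking it and no conditioned non-collider, so it is open.
Try {Z6}:
  P1: blocked at fork node Z6 ∈ conditioning set.
  P2: blocked at fork node Z6 ∈ conditioning set.
  P3: blocked at fork node Z6 ∈ conditioning set.
  P4: blocked at fork node Z6 ∈ conditioning set.
{Z6} contains no descendant of Z5 and blocks every backdoor path.
No other singleton works — e.g. {Z8} leaves P1 open — so {Z6} is the unique smallest valid adjustment set.

{Z6}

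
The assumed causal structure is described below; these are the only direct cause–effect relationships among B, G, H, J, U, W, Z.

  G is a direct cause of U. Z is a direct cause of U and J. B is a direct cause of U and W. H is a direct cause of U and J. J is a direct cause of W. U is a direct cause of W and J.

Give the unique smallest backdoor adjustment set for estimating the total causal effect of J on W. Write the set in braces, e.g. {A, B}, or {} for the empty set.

{B, U}

Variables eligible for adjustment (non-descendants of J, excluding J and W): {B, G, H, U, Z}.
Backdoor paths from J to W:
  P1: J <- Z -> U <- B -> W
  P2: J <- Z -> U -> W
  P3: J <- H -> U <- B -> W
  P4: J <- H -> U -> W
  P5: J <- U <- B -> W
  P6: J <- U -> W
The empty set is not sufficient: P2 (J <- Z -> U -> W) has no collider blocking it and no conditioned non-collider, so it is open.
Try {B, U}:
  P1: blocked at fork node B ∈ conditioning set.
  P2: blocked at chain node U ∈ conditioning set.
  P3: blocked at fork node B ∈ conditioning set.
  P4: blocked at chain node U ∈ conditioning set.
  P5: blocked at chain node U ∈ conditioning set.
  P6: blocked at fork node U ∈ conditioning set.
{B, U} contains no descendant of J and blocks every backdoor path.
Every element of {B, U} is needed (dropping B leaves P1 open; dropping U leaves P2 open), so no proper subset is valid.
Among all size-2 subsets of the eligible variables, only {B, U} blocks every backdoor path, so it is the unique smallest valid adjustment set.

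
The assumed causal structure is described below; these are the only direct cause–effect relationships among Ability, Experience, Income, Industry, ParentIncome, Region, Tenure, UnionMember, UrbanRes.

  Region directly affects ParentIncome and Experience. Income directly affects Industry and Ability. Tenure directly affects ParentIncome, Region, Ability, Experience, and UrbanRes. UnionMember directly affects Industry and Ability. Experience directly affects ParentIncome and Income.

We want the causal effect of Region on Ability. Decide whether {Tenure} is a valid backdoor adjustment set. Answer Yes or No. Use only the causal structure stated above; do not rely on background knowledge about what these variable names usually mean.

Yes

Backdoor paths from Region to Ability (paths whose first edge points into Region):
  P1: Region <- Tenure -> Experience -> Income -> Industry <- UnionMember -> Ability
  P2: Region <- Tenure -> Experience -> Income -> Ability
  P3: Region <- Tenure -> Ability
  P4: Region <- Tenure -> ParentIncome <- Experience -> Income -> Industry <- UnionMember -> Ability
  P5: Region <- Tenure -> ParentIncome <- Experience -> Income -> Ability
Condition 1 (no descendant of Region in the set): holds — descendants of Region are {Ability, Experience, Income, Industry, ParentIncome}; none are in {Tenure}.
Condition 2 (every backdoor path blocked by {Tenure}):
  P1: blocked at fork node Tenure ∈ conditioning set.
  P2: blocked at fork node Tenure ∈ conditioning set.
  P3: blocked at fork node Tenure ∈ conditioning set.
  P4: blocked at fork node Tenure ∈ conditioning set.
  P5: blocked at fork node Tenure ∈ conditioning set.
{Tenure} satisfies the backdoor criterion.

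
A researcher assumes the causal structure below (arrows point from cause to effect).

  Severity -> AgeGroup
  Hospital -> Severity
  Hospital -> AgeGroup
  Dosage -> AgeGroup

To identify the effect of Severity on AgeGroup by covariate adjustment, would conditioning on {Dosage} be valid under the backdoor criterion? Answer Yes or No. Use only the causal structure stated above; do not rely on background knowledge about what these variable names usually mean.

No

Backdoor paths from Severity to AgeGroup (paths whose first edge points into Severity):
  P1: Severity <- Hospital -> AgeGroup
Condition 1 (no descendant of Severity in the set): holds — descendants of Severity are {AgeGroup}; none are in {Dosage}.
Condition 2 (every backdoor path blocked by {Dosage}):
  P1: open — no interior node is in the conditioning set.
{Dosage} does not satisfy the backdoor criterion.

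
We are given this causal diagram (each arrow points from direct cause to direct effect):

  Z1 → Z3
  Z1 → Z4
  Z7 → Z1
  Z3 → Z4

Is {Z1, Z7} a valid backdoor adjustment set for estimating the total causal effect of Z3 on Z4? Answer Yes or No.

Backdoor paths from Z3 to Z4 (paths whose first edge points into Z3):
  P1: Z3 <- Z1 -> Z4
Condition 1 (no descendant of Z3 in the set): holds — descendants of Z3 are {Z4}; none are in {Z1, Z7}.
Condition 2 (every backdoor path blocked by {Z1, Z7}):
  P1: blocked at fork node Z1 ∈ conditioning set.
{Z1, Z7} satisfies the backdoor criterion.

Yes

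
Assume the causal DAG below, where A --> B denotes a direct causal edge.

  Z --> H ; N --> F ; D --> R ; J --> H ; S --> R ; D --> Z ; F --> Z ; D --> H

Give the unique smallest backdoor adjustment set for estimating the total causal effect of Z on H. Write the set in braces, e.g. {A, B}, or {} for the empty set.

Variables eligible for adjustment (non-descendants of Z, excluding Z and H): {D, F, J, N, R, S}.
Backdoor paths from Z to H:
  P1: Z <- D -> H
The empty set is not sufficient: P1 (Z <- D -> H) has no collider blocking it and no conditioned non-collider, so it is open.
Try {D}:
  P1: blocked at fork node D ∈ conditioning set.
{D} contains no descendant of Z and blocks every backdoor path.
No other singleton works — e.g. {N} leaves P1 open — so {D} is the unique smallest valid adjustment set.

{D}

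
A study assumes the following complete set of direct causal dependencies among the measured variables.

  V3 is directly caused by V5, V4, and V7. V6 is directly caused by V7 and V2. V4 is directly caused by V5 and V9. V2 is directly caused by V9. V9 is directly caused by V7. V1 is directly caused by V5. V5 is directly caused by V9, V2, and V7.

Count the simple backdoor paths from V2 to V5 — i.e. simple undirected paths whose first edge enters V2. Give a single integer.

A backdoor path from V2 to V5 is any simple undirected path whose first edge points into V2 (i.e. leaves V2 via a parent).
Parents of V2: {V9}.
Enumerating:
  P1: V2 <- V9 <- V7 -> V5
  P2: V2 <- V9 <- V7 -> V3 <- V5
  P3: V2 <- V9 <- V7 -> V3 <- V4 <- V5
  P4: V2 <- V9 -> V5
  P5: V2 <- V9 -> V4 <- V5
  P6: V2 <- V9 -> V4 -> V3 <- V7 -> V5
  P7: V2 <- V9 -> V4 -> V3 <- V5
That exhausts the simple backdoor paths. Count: 7.

7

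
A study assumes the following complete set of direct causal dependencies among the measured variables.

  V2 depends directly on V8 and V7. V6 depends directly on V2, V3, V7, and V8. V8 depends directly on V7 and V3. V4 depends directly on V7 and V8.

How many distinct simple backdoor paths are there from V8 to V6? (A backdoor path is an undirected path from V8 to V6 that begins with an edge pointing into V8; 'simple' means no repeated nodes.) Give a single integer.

A backdoor path from V8 to V6 is any simple undirected path whose first edge points into V8 (i.e. leaves V8 via a parent).
Parents of V8: {V3, V7}.
Enumerating:
  P1: V8 <- V7 -> V2 -> V6
  P2: V8 <- V7 -> V6
  P3: V8 <- V3 -> V6
That exhausts the simple backdoor paths. Count: 3.

3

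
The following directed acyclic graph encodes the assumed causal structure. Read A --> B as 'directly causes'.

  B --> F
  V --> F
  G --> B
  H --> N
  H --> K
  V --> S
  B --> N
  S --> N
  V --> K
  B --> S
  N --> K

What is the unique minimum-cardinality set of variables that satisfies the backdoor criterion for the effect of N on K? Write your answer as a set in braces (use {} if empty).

Variables eligible for adjustment (non-descendants of N, excluding N and K): {B, F, G, H, S, V}.
Backdoor paths from N to K:
  P1: N <- B -> S <- V -> K
  P2: N <- B -> F <- V -> K
  P3: N <- H -> K
  P4: N <- S <- B -> F <- V -> K
  P5: N <- S <- V -> K
The empty set is not sufficient: P3 (N <- H -> K) has no collider blocking it and no conditioned non-collider, so it is open.
Try {H, V}:
  P1: blocked at collider S (neither it nor any descendant is in the conditioning set).
  P2: blocked at collider F (neither it nor any descendant is in the conditioning set).
  P3: blocked at fork node H ∈ conditioning set.
  P4: blocked at collider F (neither it nor any descendant is in the conditioning set).
  P5: blocked at fork node V ∈ conditioning set.
{H, V} contains no descendant of N and blocks every backdoor path.
Every element of {H, V} is needed (dropping H leaves P3 open; dropping V leaves P5 open), so no proper subset is valid.
Among all size-2 subsets of the eligible variables, only {H, V} blocks every backdoor path, so it is the unique smallest valid adjustment set.

{H, V}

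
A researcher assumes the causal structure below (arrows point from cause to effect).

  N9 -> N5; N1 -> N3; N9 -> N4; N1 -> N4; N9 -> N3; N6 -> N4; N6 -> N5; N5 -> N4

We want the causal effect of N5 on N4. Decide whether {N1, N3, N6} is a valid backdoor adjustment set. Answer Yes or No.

No

Backdoor paths from N5 to N4 (paths whose first edge points into N5):
  P1: N5 <- N6 -> N4
  P2: N5 <- N9 -> N3 <- N1 -> N4
  P3: N5 <- N9 -> N4
Condition 1 (no descendant of N5 in the set): holds — descendants of N5 are {N4}; none are in {N1, N3, N6}.
Condition 2 (every backdoor path blocked by {N1, N3, N6}):
  P1: blocked at fork node N6 ∈ conditioning set.
  P2: blocked at fork node N1 ∈ conditioning set.
  P3: open — no interior node is in the conditioning set.
{N1, N3, N6} does not satisfy the backdoor criterion.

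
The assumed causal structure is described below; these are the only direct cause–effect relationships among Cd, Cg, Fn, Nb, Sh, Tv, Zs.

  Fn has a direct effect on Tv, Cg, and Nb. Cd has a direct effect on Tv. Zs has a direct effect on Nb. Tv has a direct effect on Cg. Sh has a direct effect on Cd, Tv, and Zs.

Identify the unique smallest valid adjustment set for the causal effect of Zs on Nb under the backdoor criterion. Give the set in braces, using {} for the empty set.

{}

Variables eligible for adjustment (non-descendants of Zs, excluding Zs and Nb): {Cd, Cg, Fn, Sh, Tv}.
Backdoor paths from Zs to Nb:
  P1: Zs <- Sh -> Cd -> Tv <- Fn -> Nb
  P2: Zs <- Sh -> Cd -> Tv -> Cg <- Fn -> Nb
  P3: Zs <- Sh -> Tv <- Fn -> Nb
  P4: Zs <- Sh -> Tv -> Cg <- Fn -> Nb
Each backdoor path contains an unconditioned collider, so every path is already blocked with the empty conditioning set:
  P1: blocked at collider Tv (neither it nor any descendant is in the conditioning set).
  P2: blocked at collider Cg (neither it nor any descendant is in the conditioning set).
  P3: blocked at collider Tv (neither it nor any descendant is in the conditioning set).
  P4: blocked at collider Cg (neither it nor any descendant is in the conditioning set).
The empty set is therefore the unique smallest valid set.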